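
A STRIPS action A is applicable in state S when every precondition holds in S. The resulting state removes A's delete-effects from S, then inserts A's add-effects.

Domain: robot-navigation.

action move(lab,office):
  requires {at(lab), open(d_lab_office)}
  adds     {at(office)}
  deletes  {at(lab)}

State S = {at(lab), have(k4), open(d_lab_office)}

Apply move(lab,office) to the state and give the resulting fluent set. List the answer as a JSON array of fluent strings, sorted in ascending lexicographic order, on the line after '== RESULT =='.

Compute (S \ del) ∪ add:
  pre ⊆ S: {at(lab), open(d_lab_office)} ⊆ S  — applicable
  S \ del = {have(k4), open(d_lab_office)}
  ∪ add   = {at(office), have(k4), open(d_lab_office)}

== RESULT ==
["at(office)", "have(k4)", "open(d_lab_office)"]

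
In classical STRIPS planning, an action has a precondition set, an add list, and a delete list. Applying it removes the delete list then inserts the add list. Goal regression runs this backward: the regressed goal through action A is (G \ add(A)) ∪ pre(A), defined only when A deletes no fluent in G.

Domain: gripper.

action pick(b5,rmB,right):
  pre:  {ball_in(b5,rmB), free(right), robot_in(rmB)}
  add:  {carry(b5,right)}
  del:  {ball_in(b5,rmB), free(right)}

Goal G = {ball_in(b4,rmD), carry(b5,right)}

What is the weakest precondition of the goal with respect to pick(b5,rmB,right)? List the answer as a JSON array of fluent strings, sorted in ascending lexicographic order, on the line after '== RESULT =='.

Compute (G \ add) ∪ pre:
  G ∩ del = {}  (empty — regression defined)
  G \ add = {ball_in(b4,rmD), carry(b5,right)} \ {carry(b5,right)} = {ball_in(b4,rmD)}
  ∪ pre   = {ball_in(b4,rmD)} ∪ {ball_in(b5,rmB), free(right), robot_in(rmB)}
          = {ball_in(b4,rmD), ball_in(b5,rmB), free(right), robot_in(rmB)}

== RESULT ==
["ball_in(b4,rmD)", "ball_in(b5,rmB)", "free(right)", "robot_in(rmB)"]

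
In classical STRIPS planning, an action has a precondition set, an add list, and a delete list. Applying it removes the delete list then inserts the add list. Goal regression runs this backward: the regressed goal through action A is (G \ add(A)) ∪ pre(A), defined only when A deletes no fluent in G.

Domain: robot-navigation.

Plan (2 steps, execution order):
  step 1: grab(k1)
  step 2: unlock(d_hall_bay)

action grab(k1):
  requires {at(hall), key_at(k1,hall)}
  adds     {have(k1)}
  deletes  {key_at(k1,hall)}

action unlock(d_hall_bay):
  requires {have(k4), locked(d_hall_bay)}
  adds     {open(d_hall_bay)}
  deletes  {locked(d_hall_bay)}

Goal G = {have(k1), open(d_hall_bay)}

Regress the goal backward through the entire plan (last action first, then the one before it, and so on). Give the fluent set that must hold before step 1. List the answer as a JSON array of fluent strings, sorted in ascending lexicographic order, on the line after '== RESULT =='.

Work backward from the goal:
  through step 2 (unlock(d_hall_bay)): drop {open(d_hall_bay)}, keep {have(k1)}, require {have(k4), locked(d_hall_bay)}
    → {have(k1), have(k4), locked(d_hall_bay)}
  through step 1 (grab(k1)): drop {have(k1)}, keep {have(k4), locked(d_hall_bay)}, require {at(hall), key_at(k1,hall)}
    → {at(hall), have(k4), key_at(k1,hall), locked(d_hall_bay)}

== RESULT ==
["at(hall)", "have(k4)", "key_at(k1,hall)", "locked(d_hall_bay)"]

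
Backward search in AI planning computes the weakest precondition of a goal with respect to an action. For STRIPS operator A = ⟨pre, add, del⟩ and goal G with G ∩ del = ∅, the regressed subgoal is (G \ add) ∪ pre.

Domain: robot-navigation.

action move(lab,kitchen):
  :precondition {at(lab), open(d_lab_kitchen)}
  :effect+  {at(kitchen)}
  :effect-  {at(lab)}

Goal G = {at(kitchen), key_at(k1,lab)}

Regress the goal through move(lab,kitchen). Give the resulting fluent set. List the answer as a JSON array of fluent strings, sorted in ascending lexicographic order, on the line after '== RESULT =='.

Regress:
  G ∩ del = {}  (empty — regression defined)
  G \ add = {at(kitchen), key_at(k1,lab)} \ {at(kitchen)} = {key_at(k1,lab)}
  ∪ pre   = {key_at(k1,lab)} ∪ {at(lab), open(d_lab_kitchen)}
          = {at(lab), key_at(k1,lab), open(d_lab_kitchen)}

== RESULT ==
["at(lab)", "key_at(k1,lab)", "open(d_lab_kitchen)"]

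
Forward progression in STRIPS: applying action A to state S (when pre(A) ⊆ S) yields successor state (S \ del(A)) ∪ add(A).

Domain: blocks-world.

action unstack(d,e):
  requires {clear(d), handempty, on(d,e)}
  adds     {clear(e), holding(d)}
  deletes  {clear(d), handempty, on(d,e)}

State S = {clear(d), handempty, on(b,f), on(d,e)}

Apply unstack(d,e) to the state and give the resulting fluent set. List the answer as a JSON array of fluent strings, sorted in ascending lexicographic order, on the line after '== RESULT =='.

Progress:
  pre ⊆ S: {clear(d), handempty, on(d,e)} ⊆ S  — applicable
  S \ del = {on(b,f)}
  ∪ add   = {clear(e), holding(d), on(b,f)}

== RESULT ==
["clear(e)", "holding(d)", "on(b,f)"]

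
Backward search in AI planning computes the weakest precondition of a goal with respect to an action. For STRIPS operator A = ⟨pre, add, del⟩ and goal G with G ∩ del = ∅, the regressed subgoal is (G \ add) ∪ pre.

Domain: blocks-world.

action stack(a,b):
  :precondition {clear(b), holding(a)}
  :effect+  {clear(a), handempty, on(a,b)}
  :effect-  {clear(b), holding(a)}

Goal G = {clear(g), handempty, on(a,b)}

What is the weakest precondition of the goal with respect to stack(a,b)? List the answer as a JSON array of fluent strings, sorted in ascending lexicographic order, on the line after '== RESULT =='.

Regress:
  G ∩ del = {}  (empty — regression defined)
  G \ add = {clear(g), handempty, on(a,b)} \ {clear(a), handempty, on(a,b)} = {clear(g)}
  ∪ pre   = {clear(g)} ∪ {clear(b), holding(a)}
          = {clear(b), clear(g), holding(a)}

== RESULT ==
["clear(b)", "clear(g)", "holding(a)"]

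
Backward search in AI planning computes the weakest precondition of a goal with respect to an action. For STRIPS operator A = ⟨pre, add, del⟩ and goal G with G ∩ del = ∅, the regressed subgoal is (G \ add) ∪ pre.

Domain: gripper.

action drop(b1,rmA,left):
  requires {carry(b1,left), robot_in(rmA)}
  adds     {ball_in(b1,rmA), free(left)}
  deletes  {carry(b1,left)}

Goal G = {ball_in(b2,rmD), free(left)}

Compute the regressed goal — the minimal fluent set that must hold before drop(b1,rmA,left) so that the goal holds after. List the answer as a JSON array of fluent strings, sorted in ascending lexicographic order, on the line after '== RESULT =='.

Regress:
  G ∩ del = {}  (empty — regression defined)
  G \ add = {ball_in(b2,rmD), free(left)} \ {ball_in(b1,rmA), free(left)} = {ball_in(b2,rmD)}
  ∪ pre   = {ball_in(b2,rmD)} ∪ {carry(b1,left), robot_in(rmA)}
          = {ball_in(b2,rmD), carry(b1,left), robot_in(rmA)}

== RESULT ==
["ball_in(b2,rmD)", "carry(b1,left)", "robot_in(rmA)"]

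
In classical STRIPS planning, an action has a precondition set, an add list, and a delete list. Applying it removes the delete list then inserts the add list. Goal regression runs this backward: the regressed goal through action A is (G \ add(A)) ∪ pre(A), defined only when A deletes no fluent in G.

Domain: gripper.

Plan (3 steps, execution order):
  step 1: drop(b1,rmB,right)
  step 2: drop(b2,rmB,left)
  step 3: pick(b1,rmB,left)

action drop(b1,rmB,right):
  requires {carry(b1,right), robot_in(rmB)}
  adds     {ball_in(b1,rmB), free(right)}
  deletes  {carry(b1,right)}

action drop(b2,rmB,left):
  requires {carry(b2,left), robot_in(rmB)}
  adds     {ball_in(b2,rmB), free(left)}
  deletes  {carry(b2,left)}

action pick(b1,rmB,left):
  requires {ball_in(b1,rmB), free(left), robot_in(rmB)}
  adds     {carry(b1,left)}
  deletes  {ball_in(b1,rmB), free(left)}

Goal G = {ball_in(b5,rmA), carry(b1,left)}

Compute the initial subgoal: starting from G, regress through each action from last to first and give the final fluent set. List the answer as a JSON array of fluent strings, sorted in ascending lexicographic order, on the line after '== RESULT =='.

Work backward from the goal:
  through step 3 (pick(b1,rmB,left)): drop {carry(b1,left)}, keep {ball_in(b5,rmA)}, require {ball_in(b1,rmB), free(left), robot_in(rmB)}
    → {ball_in(b1,rmB), ball_in(b5,rmA), free(left), robot_in(rmB)}
  through step 2 (drop(b2,rmB,left)): drop {free(left)}, keep {ball_in(b1,rmB), ball_in(b5,rmA), robot_in(rmB)}, require {carry(b2,left), robot_in(rmB)}
    → {ball_in(b1,rmB), ball_in(b5,rmA), carry(b2,left), robot_in(rmB)}
  through step 1 (drop(b1,rmB,right)): drop {ball_in(b1,rmB)}, keep {ball_in(b5,rmA), carry(b2,left), robot_in(rmB)}, require {carry(b1,right), robot_in(rmB)}
    → {ball_in(b5,rmA), carry(b1,right), carry(b2,left), robot_in(rmB)}

== RESULT ==
["ball_in(b5,rmA)", "carry(b1,right)", "carry(b2,left)", "robot_in(rmB)"]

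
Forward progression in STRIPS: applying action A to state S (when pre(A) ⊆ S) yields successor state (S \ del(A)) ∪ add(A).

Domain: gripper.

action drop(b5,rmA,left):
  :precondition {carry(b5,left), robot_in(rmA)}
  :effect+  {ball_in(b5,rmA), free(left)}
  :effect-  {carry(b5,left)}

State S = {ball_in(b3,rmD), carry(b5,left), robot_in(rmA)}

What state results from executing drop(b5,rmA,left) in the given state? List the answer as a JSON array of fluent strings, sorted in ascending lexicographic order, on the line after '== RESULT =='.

Compute (S \ del) ∪ add:
  pre ⊆ S: {carry(b5,left), robot_in(rmA)} ⊆ S  — applicable
  S \ del = {ball_in(b3,rmD), robot_in(rmA)}
  ∪ add   = {ball_in(b3,rmD), ball_in(b5,rmA), free(left), robot_in(rmA)}

== RESULT ==
["ball_in(b3,rmD)", "ball_in(b5,rmA)", "free(left)", "robot_in(rmA)"]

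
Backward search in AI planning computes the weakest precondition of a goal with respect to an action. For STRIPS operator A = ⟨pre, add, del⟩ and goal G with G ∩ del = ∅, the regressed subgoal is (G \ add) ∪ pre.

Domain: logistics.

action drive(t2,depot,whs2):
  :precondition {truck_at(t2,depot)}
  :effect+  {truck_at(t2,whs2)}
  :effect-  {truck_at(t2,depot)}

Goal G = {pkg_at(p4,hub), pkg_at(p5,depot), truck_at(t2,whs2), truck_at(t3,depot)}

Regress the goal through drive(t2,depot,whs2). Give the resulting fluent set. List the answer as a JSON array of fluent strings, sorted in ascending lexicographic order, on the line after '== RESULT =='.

Compute (G \ add) ∪ pre:
  G ∩ del = {}  (empty — regression defined)
  G \ add = {pkg_at(p4,hub), pkg_at(p5,depot), truck_at(t2,whs2), truck_at(t3,depot)} \ {truck_at(t2,whs2)} = {pkg_at(p4,hub), pkg_at(p5,depot), truck_at(t3,depot)}
  ∪ pre   = {pkg_at(p4,hub), pkg_at(p5,depot), truck_at(t3,depot)} ∪ {truck_at(t2,depot)}
          = {pkg_at(p4,hub), pkg_at(p5,depot), truck_at(t2,depot), truck_at(t3,depot)}

== RESULT ==
["pkg_at(p4,hub)", "pkg_at(p5,depot)", "truck_at(t2,depot)", "truck_at(t3,depot)"]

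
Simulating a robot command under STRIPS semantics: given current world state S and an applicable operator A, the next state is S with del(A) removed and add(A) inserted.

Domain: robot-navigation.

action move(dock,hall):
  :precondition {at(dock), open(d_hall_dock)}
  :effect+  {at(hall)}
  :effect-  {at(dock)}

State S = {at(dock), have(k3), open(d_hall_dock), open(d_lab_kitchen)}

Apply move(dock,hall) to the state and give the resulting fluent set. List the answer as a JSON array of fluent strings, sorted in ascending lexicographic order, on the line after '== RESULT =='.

Compute (S \ del) ∪ add:
  pre ⊆ S: {at(dock), open(d_hall_dock)} ⊆ S  — applicable
  S \ del = {have(k3), open(d_hall_dock), open(d_lab_kitchen)}
  ∪ add   = {at(hall), have(k3), open(d_hall_dock), open(d_lab_kitchen)}

== RESULT ==
["at(hall)", "have(k3)", "open(d_hall_dock)", "open(d_lab_kitchen)"]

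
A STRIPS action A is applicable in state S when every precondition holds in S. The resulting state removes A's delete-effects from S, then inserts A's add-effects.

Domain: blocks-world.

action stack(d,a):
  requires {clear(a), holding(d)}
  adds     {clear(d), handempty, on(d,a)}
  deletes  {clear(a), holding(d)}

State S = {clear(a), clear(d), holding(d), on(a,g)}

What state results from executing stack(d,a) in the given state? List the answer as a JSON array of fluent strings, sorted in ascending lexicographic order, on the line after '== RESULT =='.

Progress:
  pre ⊆ S: {clear(a), holding(d)} ⊆ S  — applicable
  S \ del = {clear(d), on(a,g)}
  ∪ add   = {clear(d), handempty, on(a,g), on(d,a)}

== RESULT ==
["clear(d)", "handempty", "on(a,g)", "on(d,a)"]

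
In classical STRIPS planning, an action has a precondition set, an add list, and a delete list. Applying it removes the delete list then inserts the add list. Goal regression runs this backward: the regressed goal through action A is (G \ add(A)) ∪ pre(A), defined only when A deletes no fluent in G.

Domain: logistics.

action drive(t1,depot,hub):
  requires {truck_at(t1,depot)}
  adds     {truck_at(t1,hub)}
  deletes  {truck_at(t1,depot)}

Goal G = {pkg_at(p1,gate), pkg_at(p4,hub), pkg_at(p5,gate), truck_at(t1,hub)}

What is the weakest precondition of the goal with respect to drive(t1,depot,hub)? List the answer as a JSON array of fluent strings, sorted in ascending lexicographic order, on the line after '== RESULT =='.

Regress:
  G ∩ del = {}  (empty — regression defined)
  G \ add = {pkg_at(p1,gate), pkg_at(p4,hub), pkg_at(p5,gate), truck_at(t1,hub)} \ {truck_at(t1,hub)} = {pkg_at(p1,gate), pkg_at(p4,hub), pkg_at(p5,gate)}
  ∪ pre   = {pkg_at(p1,gate), pkg_at(p4,hub), pkg_at(p5,gate)} ∪ {truck_at(t1,depot)}
          = {pkg_at(p1,gate), pkg_at(p4,hub), pkg_at(p5,gate), truck_at(t1,depot)}

== RESULT ==
["pkg_at(p1,gate)", "pkg_at(p4,hub)", "pkg_at(p5,gate)", "truck_at(t1,depot)"]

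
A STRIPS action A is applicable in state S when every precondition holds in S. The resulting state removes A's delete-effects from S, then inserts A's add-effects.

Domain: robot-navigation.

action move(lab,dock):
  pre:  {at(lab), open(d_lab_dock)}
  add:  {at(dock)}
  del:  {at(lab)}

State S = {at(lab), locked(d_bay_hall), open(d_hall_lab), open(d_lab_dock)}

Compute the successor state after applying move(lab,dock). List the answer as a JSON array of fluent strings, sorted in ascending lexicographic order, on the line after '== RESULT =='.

Compute (S \ del) ∪ add:
  pre ⊆ S: {at(lab), open(d_lab_dock)} ⊆ S  — applicable
  S \ del = {locked(d_bay_hall), open(d_hall_lab), open(d_lab_dock)}
  ∪ add   = {at(dock), locked(d_bay_hall), open(d_hall_lab), open(d_lab_dock)}

== RESULT ==
["at(dock)", "locked(d_bay_hall)", "open(d_hall_lab)", "open(d_lab_dock)"]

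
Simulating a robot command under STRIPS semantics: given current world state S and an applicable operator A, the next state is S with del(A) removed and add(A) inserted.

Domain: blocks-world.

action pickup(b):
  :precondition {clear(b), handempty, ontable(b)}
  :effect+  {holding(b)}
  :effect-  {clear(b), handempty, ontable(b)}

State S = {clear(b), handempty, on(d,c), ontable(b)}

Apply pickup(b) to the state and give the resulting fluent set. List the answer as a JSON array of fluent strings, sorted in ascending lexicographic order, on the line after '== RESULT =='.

Progress:
  pre ⊆ S: {clear(b), handempty, ontable(b)} ⊆ S  — applicable
  S \ del = {on(d,c)}
  ∪ add   = {holding(b), on(d,c)}

== RESULT ==
["holding(b)", "on(d,c)"]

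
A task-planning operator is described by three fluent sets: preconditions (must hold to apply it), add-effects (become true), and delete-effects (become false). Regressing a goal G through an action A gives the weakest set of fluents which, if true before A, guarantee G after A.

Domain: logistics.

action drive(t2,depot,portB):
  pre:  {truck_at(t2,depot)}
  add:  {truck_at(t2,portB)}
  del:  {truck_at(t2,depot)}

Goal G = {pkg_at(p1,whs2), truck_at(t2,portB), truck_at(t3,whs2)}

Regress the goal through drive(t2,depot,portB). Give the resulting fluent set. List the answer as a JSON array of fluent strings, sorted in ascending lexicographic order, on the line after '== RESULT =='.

Regress:
  G ∩ del = {}  (empty — regression defined)
  G \ add = {pkg_at(p1,whs2), truck_at(t2,portB), truck_at(t3,whs2)} \ {truck_at(t2,portB)} = {pkg_at(p1,whs2), truck_at(t3,whs2)}
  ∪ pre   = {pkg_at(p1,whs2), truck_at(t3,whs2)} ∪ {truck_at(t2,depot)}
          = {pkg_at(p1,whs2), truck_at(t2,depot), truck_at(t3,whs2)}

== RESULT ==
["pkg_at(p1,whs2)", "truck_at(t2,depot)", "truck_at(t3,whs2)"]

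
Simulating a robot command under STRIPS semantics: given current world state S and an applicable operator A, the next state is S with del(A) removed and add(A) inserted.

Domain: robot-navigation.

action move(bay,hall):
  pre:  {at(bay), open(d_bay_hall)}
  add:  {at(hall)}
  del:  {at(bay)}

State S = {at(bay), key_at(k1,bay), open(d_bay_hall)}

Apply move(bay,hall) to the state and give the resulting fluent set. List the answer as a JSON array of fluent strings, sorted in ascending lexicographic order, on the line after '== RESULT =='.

Compute (S \ del) ∪ add:
  pre ⊆ S: {at(bay), open(d_bay_hall)} ⊆ S  — applicable
  S \ del = {key_at(k1,bay), open(d_bay_hall)}
  ∪ add   = {at(hall), key_at(k1,bay), open(d_bay_hall)}

== RESULT ==
["at(hall)", "key_at(k1,bay)", "open(d_bay_hall)"]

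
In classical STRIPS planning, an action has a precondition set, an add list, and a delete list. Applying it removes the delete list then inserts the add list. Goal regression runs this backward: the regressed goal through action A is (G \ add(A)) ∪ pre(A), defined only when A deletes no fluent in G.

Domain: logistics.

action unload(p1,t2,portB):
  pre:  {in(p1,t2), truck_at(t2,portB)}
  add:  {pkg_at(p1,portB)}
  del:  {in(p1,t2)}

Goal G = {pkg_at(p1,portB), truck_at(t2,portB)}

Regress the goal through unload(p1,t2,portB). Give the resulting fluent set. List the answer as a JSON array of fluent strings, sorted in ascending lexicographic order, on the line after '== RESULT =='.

Regress:
  G ∩ del = {}  (empty — regression defined)
  G \ add = {pkg_at(p1,portB), truck_at(t2,portB)} \ {pkg_at(p1,portB)} = {truck_at(t2,portB)}
  ∪ pre   = {truck_at(t2,portB)} ∪ {in(p1,t2), truck_at(t2,portB)}
          = {in(p1,t2), truck_at(t2,portB)}

== RESULT ==
["in(p1,t2)", "truck_at(t2,portB)"]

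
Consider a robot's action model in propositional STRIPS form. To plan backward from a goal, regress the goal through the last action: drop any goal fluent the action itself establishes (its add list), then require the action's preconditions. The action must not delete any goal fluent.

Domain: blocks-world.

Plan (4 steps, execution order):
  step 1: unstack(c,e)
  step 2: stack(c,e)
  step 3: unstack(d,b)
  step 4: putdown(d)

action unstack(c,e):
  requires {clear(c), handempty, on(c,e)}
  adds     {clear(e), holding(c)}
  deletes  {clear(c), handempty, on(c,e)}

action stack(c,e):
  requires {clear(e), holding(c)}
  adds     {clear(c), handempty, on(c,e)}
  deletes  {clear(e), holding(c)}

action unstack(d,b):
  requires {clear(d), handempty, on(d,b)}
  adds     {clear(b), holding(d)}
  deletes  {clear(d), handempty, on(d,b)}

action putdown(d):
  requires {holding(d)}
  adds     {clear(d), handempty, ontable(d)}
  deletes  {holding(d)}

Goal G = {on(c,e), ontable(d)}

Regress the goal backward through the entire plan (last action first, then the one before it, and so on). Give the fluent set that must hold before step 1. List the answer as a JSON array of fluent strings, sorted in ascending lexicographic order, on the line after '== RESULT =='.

Work backward from the goal:
  through step 4 (putdown(d)): drop {ontable(d)}, keep {on(c,e)}, require {holding(d)}
    → {holding(d), on(c,e)}
  through step 3 (unstack(d,b)): drop {holding(d)}, keep {on(c,e)}, require {clear(d), handempty, on(d,b)}
    → {clear(d), handempty, on(c,e), on(d,b)}
  through step 2 (stack(c,e)): drop {handempty, on(c,e)}, keep {clear(d), on(d,b)}, require {clear(e), holding(c)}
    → {clear(d), clear(e), holding(c), on(d,b)}
  through step 1 (unstack(c,e)): drop {clear(e), holding(c)}, keep {clear(d), on(d,b)}, require {clear(c), handempty, on(c,e)}
    → {clear(c), clear(d), handempty, on(c,e), on(d,b)}

== RESULT ==
["clear(c)", "clear(d)", "handempty", "on(c,e)", "on(d,b)"]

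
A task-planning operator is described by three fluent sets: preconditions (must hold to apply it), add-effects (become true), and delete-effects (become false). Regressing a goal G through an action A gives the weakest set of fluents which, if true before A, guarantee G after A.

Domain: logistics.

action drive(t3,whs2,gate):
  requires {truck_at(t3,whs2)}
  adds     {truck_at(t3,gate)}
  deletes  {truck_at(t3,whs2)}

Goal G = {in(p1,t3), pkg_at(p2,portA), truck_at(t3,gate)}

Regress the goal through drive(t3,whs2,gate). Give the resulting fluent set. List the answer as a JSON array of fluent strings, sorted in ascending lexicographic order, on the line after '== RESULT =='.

Compute (G \ add) ∪ pre:
  G ∩ del = {}  (empty — regression defined)
  G \ add = {in(p1,t3), pkg_at(p2,portA), truck_at(t3,gate)} \ {truck_at(t3,gate)} = {in(p1,t3), pkg_at(p2,portA)}
  ∪ pre   = {in(p1,t3), pkg_at(p2,portA)} ∪ {truck_at(t3,whs2)}
          = {in(p1,t3), pkg_at(p2,portA), truck_at(t3,whs2)}

== RESULT ==
["in(p1,t3)", "pkg_at(p2,portA)", "truck_at(t3,whs2)"]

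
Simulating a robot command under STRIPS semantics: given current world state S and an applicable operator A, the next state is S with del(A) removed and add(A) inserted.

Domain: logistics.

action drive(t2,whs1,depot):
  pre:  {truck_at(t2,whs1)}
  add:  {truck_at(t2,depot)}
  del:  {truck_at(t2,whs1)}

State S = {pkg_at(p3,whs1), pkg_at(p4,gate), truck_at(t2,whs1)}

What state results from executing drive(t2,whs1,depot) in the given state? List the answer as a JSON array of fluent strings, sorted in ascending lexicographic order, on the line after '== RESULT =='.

Compute (S \ del) ∪ add:
  pre ⊆ S: {truck_at(t2,whs1)} ⊆ S  — applicable
  S \ del = {pkg_at(p3,whs1), pkg_at(p4,gate)}
  ∪ add   = {pkg_at(p3,whs1), pkg_at(p4,gate), truck_at(t2,depot)}

== RESULT ==
["pkg_at(p3,whs1)", "pkg_at(p4,gate)", "truck_at(t2,depot)"]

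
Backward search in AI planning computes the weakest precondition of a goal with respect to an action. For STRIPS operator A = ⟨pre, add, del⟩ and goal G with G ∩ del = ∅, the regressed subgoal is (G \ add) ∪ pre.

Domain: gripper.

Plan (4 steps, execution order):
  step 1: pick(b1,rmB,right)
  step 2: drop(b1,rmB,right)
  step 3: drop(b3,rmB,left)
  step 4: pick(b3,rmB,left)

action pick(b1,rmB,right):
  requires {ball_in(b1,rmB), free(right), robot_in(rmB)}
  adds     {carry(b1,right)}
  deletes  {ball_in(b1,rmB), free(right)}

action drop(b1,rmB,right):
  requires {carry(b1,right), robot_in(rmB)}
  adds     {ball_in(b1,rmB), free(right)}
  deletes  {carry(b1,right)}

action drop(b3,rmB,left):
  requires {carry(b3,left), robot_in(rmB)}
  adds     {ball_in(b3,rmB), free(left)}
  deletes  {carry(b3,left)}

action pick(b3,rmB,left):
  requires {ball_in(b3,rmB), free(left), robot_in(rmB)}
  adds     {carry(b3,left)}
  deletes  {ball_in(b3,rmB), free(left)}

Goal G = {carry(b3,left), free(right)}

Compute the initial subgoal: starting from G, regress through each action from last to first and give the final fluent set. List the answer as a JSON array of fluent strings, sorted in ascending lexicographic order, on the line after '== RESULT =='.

Work backward from the goal:
  through step 4 (pick(b3,rmB,left)): drop {carry(b3,left)}, keep {free(right)}, require {ball_in(b3,rmB), free(left), robot_in(rmB)}
    → {ball_in(b3,rmB), free(left), free(right), robot_in(rmB)}
  through step 3 (drop(b3,rmB,left)): drop {ball_in(b3,rmB), free(left)}, keep {free(right), robot_in(rmB)}, require {carry(b3,left), robot_in(rmB)}
    → {carry(b3,left), free(right), robot_in(rmB)}
  through step 2 (drop(b1,rmB,right)): drop {free(right)}, keep {carry(b3,left), robot_in(rmB)}, require {carry(b1,right), robot_in(rmB)}
    → {carry(b1,right), carry(b3,left), robot_in(rmB)}
  through step 1 (pick(b1,rmB,right)): drop {carry(b1,right)}, keep {carry(b3,left), robot_in(rmB)}, require {ball_in(b1,rmB), free(right), robot_in(rmB)}
    → {ball_in(b1,rmB), carry(b3,left), free(right), robot_in(rmB)}

== RESULT ==
["ball_in(b1,rmB)", "carry(b3,left)", "free(right)", "robot_in(rmB)"]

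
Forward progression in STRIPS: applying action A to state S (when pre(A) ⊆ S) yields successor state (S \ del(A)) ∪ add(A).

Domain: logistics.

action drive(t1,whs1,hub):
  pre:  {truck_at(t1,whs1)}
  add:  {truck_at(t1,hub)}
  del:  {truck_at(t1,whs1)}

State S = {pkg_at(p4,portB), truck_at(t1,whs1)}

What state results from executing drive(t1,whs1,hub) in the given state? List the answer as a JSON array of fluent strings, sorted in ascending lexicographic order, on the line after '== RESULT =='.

Compute (S \ del) ∪ add:
  pre ⊆ S: {truck_at(t1,whs1)} ⊆ S  — applicable
  S \ del = {pkg_at(p4,portB)}
  ∪ add   = {pkg_at(p4,portB), truck_at(t1,hub)}

== RESULT ==
["pkg_at(p4,portB)", "truck_at(t1,hub)"]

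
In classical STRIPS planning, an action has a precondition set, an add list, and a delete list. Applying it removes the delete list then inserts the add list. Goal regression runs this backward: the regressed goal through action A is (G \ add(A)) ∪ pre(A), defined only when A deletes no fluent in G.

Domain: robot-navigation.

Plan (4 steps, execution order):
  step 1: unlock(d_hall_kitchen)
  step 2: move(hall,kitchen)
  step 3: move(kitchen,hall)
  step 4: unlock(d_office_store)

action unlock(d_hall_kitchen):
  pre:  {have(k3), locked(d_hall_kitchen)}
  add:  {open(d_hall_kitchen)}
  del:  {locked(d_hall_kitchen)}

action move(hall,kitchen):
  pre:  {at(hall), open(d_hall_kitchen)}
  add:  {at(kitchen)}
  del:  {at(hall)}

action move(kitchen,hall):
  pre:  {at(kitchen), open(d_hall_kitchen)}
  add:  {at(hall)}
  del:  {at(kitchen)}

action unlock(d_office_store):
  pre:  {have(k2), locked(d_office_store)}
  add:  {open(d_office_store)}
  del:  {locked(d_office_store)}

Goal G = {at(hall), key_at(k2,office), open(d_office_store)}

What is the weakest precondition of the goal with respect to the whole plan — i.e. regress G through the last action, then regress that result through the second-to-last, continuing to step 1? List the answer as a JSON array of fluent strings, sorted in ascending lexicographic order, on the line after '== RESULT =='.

Regress step by step:
  through step 4 (unlock(d_office_store)): drop {open(d_office_store)}, keep {at(hall), key_at(k2,office)}, require {have(k2), locked(d_office_store)}
    → {at(hall), have(k2), key_at(k2,office), locked(d_office_store)}
  through step 3 (move(kitchen,hall)): drop {at(hall)}, keep {have(k2), key_at(k2,office), locked(d_office_store)}, require {at(kitchen), open(d_hall_kitchen)}
    → {at(kitchen), have(k2), key_at(k2,office), locked(d_office_store), open(d_hall_kitchen)}
  through step 2 (move(hall,kitchen)): drop {at(kitchen)}, keep {have(k2), key_at(k2,office), locked(d_office_store), open(d_hall_kitchen)}, require {at(hall), open(d_hall_kitchen)}
    → {at(hall), have(k2), key_at(k2,office), locked(d_office_store), open(d_hall_kitchen)}
  through step 1 (unlock(d_hall_kitchen)): drop {open(d_hall_kitchen)}, keep {at(hall), have(k2), key_at(k2,office), locked(d_office_store)}, require {have(k3), locked(d_hall_kitchen)}
    → {at(hall), have(k2), have(k3), key_at(k2,office), locked(d_hall_kitchen), locked(d_office_store)}

== RESULT ==
["at(hall)", "have(k2)", "have(k3)", "key_at(k2,office)", "locked(d_hall_kitchen)", "locked(d_office_store)"]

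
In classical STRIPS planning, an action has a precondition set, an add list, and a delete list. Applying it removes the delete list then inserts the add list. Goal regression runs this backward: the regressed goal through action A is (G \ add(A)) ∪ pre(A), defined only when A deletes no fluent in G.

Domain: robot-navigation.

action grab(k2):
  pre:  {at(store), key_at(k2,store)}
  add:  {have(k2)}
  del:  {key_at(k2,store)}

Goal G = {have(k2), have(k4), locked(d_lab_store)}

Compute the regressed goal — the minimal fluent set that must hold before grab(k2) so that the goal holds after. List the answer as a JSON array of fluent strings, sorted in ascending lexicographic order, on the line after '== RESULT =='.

Regress:
  G ∩ del = {}  (empty — regression defined)
  G \ add = {have(k2), have(k4), locked(d_lab_store)} \ {have(k2)} = {have(k4), locked(d_lab_store)}
  ∪ pre   = {have(k4), locked(d_lab_store)} ∪ {at(store), key_at(k2,store)}
          = {at(store), have(k4), key_at(k2,store), locked(d_lab_store)}

== RESULT ==
["at(store)", "have(k4)", "key_at(k2,store)", "locked(d_lab_store)"]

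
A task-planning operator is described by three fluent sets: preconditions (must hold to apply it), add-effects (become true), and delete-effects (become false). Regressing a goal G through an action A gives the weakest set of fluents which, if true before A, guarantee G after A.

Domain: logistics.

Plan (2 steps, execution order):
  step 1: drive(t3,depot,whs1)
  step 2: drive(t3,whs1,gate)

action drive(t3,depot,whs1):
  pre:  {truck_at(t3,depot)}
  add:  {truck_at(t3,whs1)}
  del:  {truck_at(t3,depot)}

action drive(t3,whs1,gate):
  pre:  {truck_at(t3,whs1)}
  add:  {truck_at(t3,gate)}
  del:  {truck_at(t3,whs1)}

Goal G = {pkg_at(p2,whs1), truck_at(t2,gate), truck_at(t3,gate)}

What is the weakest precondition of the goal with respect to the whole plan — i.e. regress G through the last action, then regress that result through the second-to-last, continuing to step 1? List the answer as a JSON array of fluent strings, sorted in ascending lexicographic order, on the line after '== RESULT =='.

Work backward from the goal:
  through step 2 (drive(t3,whs1,gate)): drop {truck_at(t3,gate)}, keep {pkg_at(p2,whs1), truck_at(t2,gate)}, require {truck_at(t3,whs1)}
    → {pkg_at(p2,whs1), truck_at(t2,gate), truck_at(t3,whs1)}
  through step 1 (drive(t3,depot,whs1)): drop {truck_at(t3,whs1)}, keep {pkg_at(p2,whs1), truck_at(t2,gate)}, require {truck_at(t3,depot)}
    → {pkg_at(p2,whs1), truck_at(t2,gate), truck_at(t3,depot)}

== RESULT ==
["pkg_at(p2,whs1)", "truck_at(t2,gate)", "truck_at(t3,depot)"]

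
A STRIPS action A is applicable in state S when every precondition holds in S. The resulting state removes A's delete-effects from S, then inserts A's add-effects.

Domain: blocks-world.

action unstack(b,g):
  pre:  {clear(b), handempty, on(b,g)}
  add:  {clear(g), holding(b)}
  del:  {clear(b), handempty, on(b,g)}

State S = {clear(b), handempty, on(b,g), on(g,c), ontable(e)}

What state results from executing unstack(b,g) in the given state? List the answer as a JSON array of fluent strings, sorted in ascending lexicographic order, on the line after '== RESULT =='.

Compute (S \ del) ∪ add:
  pre ⊆ S: {clear(b), handempty, on(b,g)} ⊆ S  — applicable
  S \ del = {on(g,c), ontable(e)}
  ∪ add   = {clear(g), holding(b), on(g,c), ontable(e)}

== RESULT ==
["clear(g)", "holding(b)", "on(g,c)", "ontable(e)"]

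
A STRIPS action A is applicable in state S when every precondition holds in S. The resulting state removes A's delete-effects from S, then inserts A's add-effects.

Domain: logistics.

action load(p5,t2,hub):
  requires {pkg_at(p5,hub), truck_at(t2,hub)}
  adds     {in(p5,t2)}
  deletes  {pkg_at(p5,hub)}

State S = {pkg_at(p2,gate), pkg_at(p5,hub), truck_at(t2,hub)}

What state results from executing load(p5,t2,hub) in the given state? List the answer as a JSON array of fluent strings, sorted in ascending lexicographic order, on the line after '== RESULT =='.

Progress:
  pre ⊆ S: {pkg_at(p5,hub), truck_at(t2,hub)} ⊆ S  — applicable
  S \ del = {pkg_at(p2,gate), truck_at(t2,hub)}
  ∪ add   = {in(p5,t2), pkg_at(p2,gate), truck_at(t2,hub)}

== RESULT ==
["in(p5,t2)", "pkg_at(p2,gate)", "truck_at(t2,hub)"]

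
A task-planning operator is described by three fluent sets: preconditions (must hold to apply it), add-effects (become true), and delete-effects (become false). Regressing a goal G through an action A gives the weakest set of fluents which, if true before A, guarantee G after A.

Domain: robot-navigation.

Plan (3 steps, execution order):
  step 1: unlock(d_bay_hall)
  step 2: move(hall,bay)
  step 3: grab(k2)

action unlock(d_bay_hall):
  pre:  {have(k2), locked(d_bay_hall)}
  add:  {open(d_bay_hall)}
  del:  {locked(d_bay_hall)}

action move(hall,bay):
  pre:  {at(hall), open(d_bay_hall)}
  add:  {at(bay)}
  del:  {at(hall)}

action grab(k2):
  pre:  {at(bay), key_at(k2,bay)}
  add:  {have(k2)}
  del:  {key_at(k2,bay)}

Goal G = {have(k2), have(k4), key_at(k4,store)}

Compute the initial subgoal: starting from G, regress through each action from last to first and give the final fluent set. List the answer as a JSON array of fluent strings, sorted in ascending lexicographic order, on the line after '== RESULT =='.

Regress step by step:
  through step 3 (grab(k2)): drop {have(k2)}, keep {have(k4), key_at(k4,store)}, require {at(bay), key_at(k2,bay)}
    → {at(bay), have(k4), key_at(k2,bay), key_at(k4,store)}
  through step 2 (move(hall,bay)): drop {at(bay)}, keep {have(k4), key_at(k2,bay), key_at(k4,store)}, require {at(hall), open(d_bay_hall)}
    → {at(hall), have(k4), key_at(k2,bay), key_at(k4,store), open(d_bay_hall)}
  through step 1 (unlock(d_bay_hall)): drop {open(d_bay_hall)}, keep {at(hall), have(k4), key_at(k2,bay), key_at(k4,store)}, require {have(k2), locked(d_bay_hall)}
    → {at(hall), have(k2), have(k4), key_at(k2,bay), key_at(k4,store), locked(d_bay_hall)}

== RESULT ==
["at(hall)", "have(k2)", "have(k4)", "key_at(k2,bay)", "key_at(k4,store)", "locked(d_bay_hall)"]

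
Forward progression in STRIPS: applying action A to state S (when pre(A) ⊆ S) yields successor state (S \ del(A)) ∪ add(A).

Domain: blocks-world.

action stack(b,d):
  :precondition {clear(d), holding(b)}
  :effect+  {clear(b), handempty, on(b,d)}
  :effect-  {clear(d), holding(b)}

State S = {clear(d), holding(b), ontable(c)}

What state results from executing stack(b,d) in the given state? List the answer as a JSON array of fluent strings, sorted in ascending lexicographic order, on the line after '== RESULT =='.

Progress:
  pre ⊆ S: {clear(d), holding(b)} ⊆ S  — applicable
  S \ del = {ontable(c)}
  ∪ add   = {clear(b), handempty, on(b,d), ontable(c)}

== RESULT ==
["clear(b)", "handempty", "on(b,d)", "ontable(c)"]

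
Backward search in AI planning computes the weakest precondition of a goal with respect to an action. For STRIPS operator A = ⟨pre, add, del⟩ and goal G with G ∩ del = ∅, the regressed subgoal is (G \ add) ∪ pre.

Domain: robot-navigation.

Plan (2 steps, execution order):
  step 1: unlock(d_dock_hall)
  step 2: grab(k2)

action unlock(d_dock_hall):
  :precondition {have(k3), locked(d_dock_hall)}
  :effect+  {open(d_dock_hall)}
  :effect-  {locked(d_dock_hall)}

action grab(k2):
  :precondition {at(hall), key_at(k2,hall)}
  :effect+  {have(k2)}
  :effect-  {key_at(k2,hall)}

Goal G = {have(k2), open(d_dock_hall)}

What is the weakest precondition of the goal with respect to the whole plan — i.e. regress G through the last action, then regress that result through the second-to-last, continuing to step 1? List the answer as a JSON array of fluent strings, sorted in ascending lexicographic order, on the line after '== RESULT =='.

Work backward from the goal:
  through step 2 (grab(k2)): drop {have(k2)}, keep {open(d_dock_hall)}, require {at(hall), key_at(k2,hall)}
    → {at(hall), key_at(k2,hall), open(d_dock_hall)}
  through step 1 (unlock(d_dock_hall)): drop {open(d_dock_hall)}, keep {at(hall), key_at(k2,hall)}, require {have(k3), locked(d_dock_hall)}
    → {at(hall), have(k3), key_at(k2,hall), locked(d_dock_hall)}

== RESULT ==
["at(hall)", "have(k3)", "key_at(k2,hall)", "locked(d_dock_hall)"]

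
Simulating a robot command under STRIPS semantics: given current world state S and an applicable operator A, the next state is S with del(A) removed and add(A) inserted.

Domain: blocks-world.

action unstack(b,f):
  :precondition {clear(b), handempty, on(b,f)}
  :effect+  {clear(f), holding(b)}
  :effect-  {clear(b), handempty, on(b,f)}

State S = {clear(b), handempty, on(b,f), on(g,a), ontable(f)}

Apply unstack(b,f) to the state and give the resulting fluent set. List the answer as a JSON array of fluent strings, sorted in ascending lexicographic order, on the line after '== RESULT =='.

Compute (S \ del) ∪ add:
  pre ⊆ S: {clear(b), handempty, on(b,f)} ⊆ S  — applicable
  S \ del = {on(g,a), ontable(f)}
  ∪ add   = {clear(f), holding(b), on(g,a), ontable(f)}

== RESULT ==
["clear(f)", "holding(b)", "on(g,a)", "ontable(f)"]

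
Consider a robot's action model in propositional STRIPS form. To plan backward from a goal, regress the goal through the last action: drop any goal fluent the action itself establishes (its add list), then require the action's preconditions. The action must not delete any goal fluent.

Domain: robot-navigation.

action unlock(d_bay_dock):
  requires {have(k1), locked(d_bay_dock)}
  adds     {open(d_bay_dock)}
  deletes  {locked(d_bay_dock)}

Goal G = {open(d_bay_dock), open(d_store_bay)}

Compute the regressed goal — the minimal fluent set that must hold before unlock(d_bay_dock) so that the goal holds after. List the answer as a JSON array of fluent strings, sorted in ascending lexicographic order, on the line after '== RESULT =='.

Compute (G \ add) ∪ pre:
  G ∩ del = {}  (empty — regression defined)
  G \ add = {open(d_bay_dock), open(d_store_bay)} \ {open(d_bay_dock)} = {open(d_store_bay)}
  ∪ pre   = {open(d_store_bay)} ∪ {have(k1), locked(d_bay_dock)}
          = {have(k1), locked(d_bay_dock), open(d_store_bay)}

== RESULT ==
["have(k1)", "locked(d_bay_dock)", "open(d_store_bay)"]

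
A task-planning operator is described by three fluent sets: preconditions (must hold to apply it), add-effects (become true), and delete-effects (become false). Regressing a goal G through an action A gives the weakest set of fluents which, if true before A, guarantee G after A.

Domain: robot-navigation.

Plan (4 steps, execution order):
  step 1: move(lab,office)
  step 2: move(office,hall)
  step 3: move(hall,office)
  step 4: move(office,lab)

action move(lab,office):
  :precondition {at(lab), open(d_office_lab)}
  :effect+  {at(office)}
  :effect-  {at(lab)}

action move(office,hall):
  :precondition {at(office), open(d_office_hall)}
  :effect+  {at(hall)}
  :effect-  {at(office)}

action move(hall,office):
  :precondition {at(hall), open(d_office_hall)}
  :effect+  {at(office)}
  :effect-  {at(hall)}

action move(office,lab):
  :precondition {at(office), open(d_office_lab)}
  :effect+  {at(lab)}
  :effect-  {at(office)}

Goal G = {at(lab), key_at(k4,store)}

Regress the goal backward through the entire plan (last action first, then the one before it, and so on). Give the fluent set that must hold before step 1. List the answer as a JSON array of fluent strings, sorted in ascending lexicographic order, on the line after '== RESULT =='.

Work backward from the goal:
  through step 4 (move(office,lab)): drop {at(lab)}, keep {key_at(k4,store)}, require {at(office), open(d_office_lab)}
    → {at(office), key_at(k4,store), open(d_office_lab)}
  through step 3 (move(hall,office)): drop {at(office)}, keep {key_at(k4,store), open(d_office_lab)}, require {at(hall), open(d_office_hall)}
    → {at(hall), key_at(k4,store), open(d_office_hall), open(d_office_lab)}
  through step 2 (move(office,hall)): drop {at(hall)}, keep {key_at(k4,store), open(d_office_hall), open(d_office_lab)}, require {at(office), open(d_office_hall)}
    → {at(office), key_at(k4,store), open(d_office_hall), open(d_office_lab)}
  through step 1 (move(lab,office)): drop {at(office)}, keep {key_at(k4,store), open(d_office_hall), open(d_office_lab)}, require {at(lab), open(d_office_lab)}
    → {at(lab), key_at(k4,store), open(d_office_hall), open(d_office_lab)}

== RESULT ==
["at(lab)", "key_at(k4,store)", "open(d_office_hall)", "open(d_office_lab)"]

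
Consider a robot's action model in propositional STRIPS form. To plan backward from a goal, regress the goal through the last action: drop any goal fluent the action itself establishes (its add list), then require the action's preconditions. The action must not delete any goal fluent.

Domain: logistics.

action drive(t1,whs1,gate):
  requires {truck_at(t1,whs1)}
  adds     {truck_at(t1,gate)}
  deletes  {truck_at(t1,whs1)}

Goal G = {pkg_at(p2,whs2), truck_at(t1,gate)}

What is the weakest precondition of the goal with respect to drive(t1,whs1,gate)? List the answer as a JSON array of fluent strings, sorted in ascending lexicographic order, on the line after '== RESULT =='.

Regress:
  G ∩ del = {}  (empty — regression defined)
  G \ add = {pkg_at(p2,whs2), truck_at(t1,gate)} \ {truck_at(t1,gate)} = {pkg_at(p2,whs2)}
  ∪ pre   = {pkg_at(p2,whs2)} ∪ {truck_at(t1,whs1)}
          = {pkg_at(p2,whs2), truck_at(t1,whs1)}

== RESULT ==
["pkg_at(p2,whs2)", "truck_at(t1,whs1)"]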